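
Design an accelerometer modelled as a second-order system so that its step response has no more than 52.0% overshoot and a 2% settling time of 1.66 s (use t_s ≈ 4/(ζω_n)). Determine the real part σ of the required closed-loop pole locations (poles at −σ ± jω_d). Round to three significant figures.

σ ≈ 2.41

The settling-time spec alone fixes σ = ζω_n = 4/t_s = 4/1.66 = 2.41.
(Overshoot then fixes ζ = 0.204 and hence ω_d = σ·√(1−ζ²)/ζ = 11.6 rad/s.)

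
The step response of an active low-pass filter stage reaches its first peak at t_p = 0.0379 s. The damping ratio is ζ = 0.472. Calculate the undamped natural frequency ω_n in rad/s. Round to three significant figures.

ω_n ≈ 94.0 rad/s

Peak time t_p = π/ω_d, so ω_d = π/t_p = π/0.0379 = 82.9 rad/s.
ω_n = ω_d/√(1−ζ²) = 82.9/√0.777 = 94.0 rad/s.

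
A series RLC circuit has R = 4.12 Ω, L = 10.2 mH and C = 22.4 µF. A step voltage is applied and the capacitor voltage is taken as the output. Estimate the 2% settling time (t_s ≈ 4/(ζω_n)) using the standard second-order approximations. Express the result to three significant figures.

For a series RLC circuit (capacitor voltage as output), ω_n = 1/√(LC) = 1/√(10.2 mH · 22.4 µF) = 2090 rad/s.
ζ = (R/2)·√(C/L) = (4.12/2)·√(22.4 µF/10.2 mH) = 0.0965.
t_s ≈ 4/(ζω_n) = 0.0198 s.

t_s ≈ 0.0198 s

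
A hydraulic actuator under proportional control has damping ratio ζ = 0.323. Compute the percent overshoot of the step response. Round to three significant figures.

%OS ≈ 34.2%

For an underdamped second-order system, %OS = 100·exp(−πζ/√(1−ζ²)).
πζ/√(1−ζ²) = π·0.323/√(1−0.104) = 1.072, so %OS = 100·e^(−1.072) = 34.2%.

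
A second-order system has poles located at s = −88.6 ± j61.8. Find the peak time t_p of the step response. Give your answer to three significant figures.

t_p ≈ 0.0508 s

t_p = π/ω_d with ω_d = 61.8 (the imaginary part), so t_p = 0.0508 s.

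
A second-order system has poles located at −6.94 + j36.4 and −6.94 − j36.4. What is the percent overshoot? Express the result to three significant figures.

With σ = 6.94, ω_d = 36.4: ω_n = √(σ²+ω_d²) = 37.1 rad/s, ζ = σ/ω_n = 0.187.
Overshoot: exp(−π·0.187/√(1−0.187²)) = 0.549, i.e. 54.9%.

%OS ≈ 54.9%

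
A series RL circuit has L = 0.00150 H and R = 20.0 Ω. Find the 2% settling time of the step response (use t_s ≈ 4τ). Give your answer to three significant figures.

τ = L/R = 0.00150/20.0 = 0.0000750 s.
t_s ≈ 4τ = 0.000300 s.

t_s ≈ 0.000300 s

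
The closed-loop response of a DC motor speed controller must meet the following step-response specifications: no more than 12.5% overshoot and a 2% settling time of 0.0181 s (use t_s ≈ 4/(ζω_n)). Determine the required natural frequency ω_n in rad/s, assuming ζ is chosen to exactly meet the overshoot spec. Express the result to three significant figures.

ω_n ≈ 400 rad/s

Inverting the overshoot relation: ζ = |ln 0.125|/√(π² + ln²0.125) = 0.552.
From t_s ≈ 4/(ζω_n): ω_n = 4/(ζ·t_s) = 4/(0.552·0.0181) = 400 rad/s.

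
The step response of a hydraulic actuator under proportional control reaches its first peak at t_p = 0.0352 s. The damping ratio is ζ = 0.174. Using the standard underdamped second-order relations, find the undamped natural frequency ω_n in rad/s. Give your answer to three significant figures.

Peak time t_p = π/ω_d, so ω_d = π/t_p = π/0.0352 = 89.2 rad/s.
ω_n = ω_d/√(1−ζ²) = 89.2/√0.970 = 90.6 rad/s.

ω_n ≈ 90.6 rad/s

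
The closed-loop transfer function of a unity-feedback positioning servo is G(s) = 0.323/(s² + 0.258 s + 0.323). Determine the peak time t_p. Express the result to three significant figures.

Matching coefficients with s² + 2ζω_n s + ω_n² gives ω_n² = 0.323 ⇒ ω_n = 0.568 rad/s, and ζ = 0.258/(2ω_n) = 0.227.
ω_d = 0.568·√(1 − 0.227²) = 0.553 rad/s. Then t_p = π/ω_d = 5.68 s.

t_p ≈ 5.68 s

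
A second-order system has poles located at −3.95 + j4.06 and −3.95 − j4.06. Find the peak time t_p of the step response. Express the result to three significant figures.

t_p ≈ 0.774 s

t_p = π/ω_d with ω_d = 4.06 (the imaginary part), so t_p = 0.774 s.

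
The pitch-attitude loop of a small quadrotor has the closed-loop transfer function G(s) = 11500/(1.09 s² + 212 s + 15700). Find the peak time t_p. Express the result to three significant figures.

t_p ≈ 0.0447 s

Dividing through by 1.09: denominator becomes s² + 194.5 s + 14400.
So ω_n = √14400 = 120 rad/s and ζ = 194.5/(2·120) = 0.810.
ω_d = ω_n√(1−ζ²) = 70.3 rad/s. t_p = π/ω_d = 0.0447 s.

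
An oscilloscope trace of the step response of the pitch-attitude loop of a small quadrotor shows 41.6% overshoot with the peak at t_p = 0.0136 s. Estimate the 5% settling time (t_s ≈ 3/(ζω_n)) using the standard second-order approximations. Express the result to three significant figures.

ζ from %OS: ζ = |ln 0.416|/√(π²+ln²0.416) = 0.269.
t_p = π/ω_d ⇒ ω_d = 231 rad/s; then ω_n = ω_d/√(1−ζ²) = 240 rad/s.
t_s ≈ 3/(ζω_n) = 3/(0.269·240) = 0.0465 s.

t_s ≈ 0.0465 s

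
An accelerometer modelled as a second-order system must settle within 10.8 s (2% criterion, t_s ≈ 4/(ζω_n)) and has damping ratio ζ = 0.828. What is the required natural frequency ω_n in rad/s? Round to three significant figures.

ω_n ≈ 0.447 rad/s

Rearranging t_s ≈ 4/(ζω_n) gives ω_n = 4/(ζ·t_s) = 4/(0.828 × 10.8) = 0.447 rad/s.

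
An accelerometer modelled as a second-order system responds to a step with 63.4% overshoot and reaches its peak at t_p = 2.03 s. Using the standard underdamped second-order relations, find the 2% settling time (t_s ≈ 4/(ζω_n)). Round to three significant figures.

t_s ≈ 17.8 s

The overshoot fixes ζ = −ln(OS)/√(π²+ln²(OS)) = 0.144.
t_p = π/ω_d ⇒ ω_d = 1.55 rad/s; then ω_n = ω_d/√(1−ζ²) = 1.56 rad/s.
t_s ≈ 4/(ζω_n) = 4/(0.144·1.56) = 17.8 s.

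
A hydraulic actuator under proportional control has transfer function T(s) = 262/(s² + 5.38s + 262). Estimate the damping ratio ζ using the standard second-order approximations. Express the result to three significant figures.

ζ ≈ 0.166

ω_n = √262 = 16.2 rad/s; ζ = 5.38/(2·16.2) = 0.166.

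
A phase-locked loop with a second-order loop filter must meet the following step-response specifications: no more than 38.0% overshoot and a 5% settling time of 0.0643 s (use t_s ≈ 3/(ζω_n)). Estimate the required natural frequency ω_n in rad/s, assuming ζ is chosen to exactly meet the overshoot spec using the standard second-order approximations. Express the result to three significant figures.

ω_n ≈ 159 rad/s

ζ = −ln(OS)/√(π² + (ln OS)²). With OS = 0.380, ln OS = −0.9676 and ζ = 0.9676/3.287 = 0.294.
Then ω_n = 3/(ζ t_s) = 3/(0.294 × 0.0643) = 159 rad/s.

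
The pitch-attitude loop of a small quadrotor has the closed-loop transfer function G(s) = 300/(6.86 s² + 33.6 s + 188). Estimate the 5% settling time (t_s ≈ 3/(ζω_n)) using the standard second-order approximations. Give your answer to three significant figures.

t_s ≈ 1.22 s

Dividing through by 6.86: denominator becomes s² + 4.898 s + 27.41.
So ω_n = √27.41 = 5.24 rad/s and ζ = 4.898/(2·5.24) = 0.468.
t_s ≈ 3/(ζω_n) = 1.22 s.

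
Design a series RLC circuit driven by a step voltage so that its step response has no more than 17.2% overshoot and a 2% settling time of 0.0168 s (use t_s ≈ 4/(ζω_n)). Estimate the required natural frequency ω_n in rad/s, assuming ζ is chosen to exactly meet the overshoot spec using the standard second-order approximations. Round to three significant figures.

Inverting the overshoot relation: ζ = |ln 0.172|/√(π² + ln²0.172) = 0.489.
Then ω_n = 4/(ζ t_s) = 4/(0.489 × 0.0168) = 487 rad/s.

ω_n ≈ 487 rad/s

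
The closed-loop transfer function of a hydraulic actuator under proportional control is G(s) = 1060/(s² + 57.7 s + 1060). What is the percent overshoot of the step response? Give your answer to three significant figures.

ω_n = √1060 = 32.6 rad/s; ζ = 57.7/(2·32.6) = 0.886.
%OS = 100·exp(−πζ/√(1−ζ²)) = 0.246%.

%OS ≈ 0.246%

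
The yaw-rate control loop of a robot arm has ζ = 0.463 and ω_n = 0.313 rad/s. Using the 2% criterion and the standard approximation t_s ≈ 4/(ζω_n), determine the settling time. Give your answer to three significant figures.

t_s ≈ 27.6 s

t_s ≈ 4/(ζω_n) = 4/(0.463 × 0.313) = 27.6 s.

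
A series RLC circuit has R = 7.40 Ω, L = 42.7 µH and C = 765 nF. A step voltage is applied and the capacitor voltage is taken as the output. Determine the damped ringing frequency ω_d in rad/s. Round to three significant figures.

For a series RLC circuit (capacitor voltage as output), ω_n = 1/√(LC) = 1/√(42.7 µH · 765 nF) = 175000 rad/s.
ζ = (R/2)·√(C/L) = (7.40/2)·√(765 nF/42.7 µH) = 0.495.
ω_d = ω_n√(1−ζ²) = 152000 rad/s.

ω_d ≈ 152000 rad/s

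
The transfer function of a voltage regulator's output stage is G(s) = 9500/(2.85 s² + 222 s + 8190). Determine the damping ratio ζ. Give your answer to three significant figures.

ζ ≈ 0.727

Dividing through by 2.85: denominator becomes s² + 77.89 s + 2874.
So ω_n = √2874 = 53.6 rad/s and ζ = 77.89/(2·53.6) = 0.727.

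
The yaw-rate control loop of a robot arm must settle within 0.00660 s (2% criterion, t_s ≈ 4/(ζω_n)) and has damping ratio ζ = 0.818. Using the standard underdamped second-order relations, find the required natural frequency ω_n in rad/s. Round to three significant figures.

ω_n ≈ 741 rad/s

Rearranging t_s ≈ 4/(ζω_n) gives ω_n = 4/(ζ·t_s) = 4/(0.818 × 0.00660) = 741 rad/s.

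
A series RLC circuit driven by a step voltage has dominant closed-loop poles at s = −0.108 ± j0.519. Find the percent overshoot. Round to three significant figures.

|pole| = ω_n = √(0.108² + 0.519²) = 0.530 rad/s; ζ = cos θ = σ/ω_n = 0.204.
Overshoot: exp(−π·0.204/√(1−0.204²)) = 0.520, i.e. 52.0%.

%OS ≈ 52.0%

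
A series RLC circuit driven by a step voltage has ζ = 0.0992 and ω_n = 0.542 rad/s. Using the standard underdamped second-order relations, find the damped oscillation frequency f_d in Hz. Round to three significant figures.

f_d ≈ 0.0858 Hz

ω_d = ω_n√(1−ζ²) = 0.542·√0.990 = 0.539 rad/s.
f_d = ω_d/(2π) = 0.0858 Hz.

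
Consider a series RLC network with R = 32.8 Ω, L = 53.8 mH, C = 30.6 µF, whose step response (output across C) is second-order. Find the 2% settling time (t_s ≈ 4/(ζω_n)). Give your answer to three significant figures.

t_s ≈ 0.0131 s

For a series RLC circuit (capacitor voltage as output), ω_n = 1/√(LC) = 1/√(53.8 mH · 30.6 µF) = 779 rad/s.
ζ = (R/2)·√(C/L) = (32.8/2)·√(30.6 µF/53.8 mH) = 0.391.
t_s ≈ 4/(ζω_n) = 0.0131 s.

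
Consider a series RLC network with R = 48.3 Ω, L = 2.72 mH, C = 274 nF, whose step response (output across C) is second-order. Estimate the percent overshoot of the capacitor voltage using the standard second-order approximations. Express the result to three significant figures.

For a series RLC circuit (capacitor voltage as output), ω_n = 1/√(LC) = 1/√(2.72 mH · 274 nF) = 36600 rad/s.
ζ = (R/2)·√(C/L) = (48.3/2)·√(274 nF/2.72 mH) = 0.242.
%OS = 100 e^{−πζ/√(1−ζ²)} with ζ = 0.242 gives 45.6%.

%OS ≈ 45.6%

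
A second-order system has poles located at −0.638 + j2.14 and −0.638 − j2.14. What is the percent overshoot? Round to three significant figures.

%OS ≈ 39.2%

With σ = 0.638, ω_d = 2.14: ω_n = √(σ²+ω_d²) = 2.23 rad/s, ζ = σ/ω_n = 0.286.
Overshoot: exp(−π·0.286/√(1−0.286²)) = 0.392, i.e. 39.2%.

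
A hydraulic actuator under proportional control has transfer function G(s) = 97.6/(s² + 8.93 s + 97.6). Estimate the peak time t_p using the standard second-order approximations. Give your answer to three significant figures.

t_p ≈ 0.356 s

ω_n = √97.6 = 9.88 rad/s; ζ = 8.93/(2·9.88) = 0.452.
ω_d = ω_n√(1−ζ²) = 8.81 rad/s. Then t_p = π/ω_d = 0.356 s.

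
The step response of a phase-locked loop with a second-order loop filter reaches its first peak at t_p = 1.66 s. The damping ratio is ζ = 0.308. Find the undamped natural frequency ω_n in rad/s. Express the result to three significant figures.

Peak time t_p = π/ω_d, so ω_d = π/t_p = π/1.66 = 1.89 rad/s.
ω_n = ω_d/√(1−ζ²) = 1.89/√0.905 = 1.99 rad/s.

ω_n ≈ 1.99 rad/s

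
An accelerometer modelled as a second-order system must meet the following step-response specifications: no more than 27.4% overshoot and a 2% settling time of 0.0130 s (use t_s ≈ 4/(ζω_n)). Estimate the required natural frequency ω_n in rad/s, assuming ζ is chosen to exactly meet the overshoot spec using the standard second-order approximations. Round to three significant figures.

ω_n ≈ 808 rad/s

Inverting the overshoot relation: ζ = |ln 0.274|/√(π² + ln²0.274) = 0.381.
Then ω_n = 4/(ζ t_s) = 4/(0.381 × 0.0130) = 808 rad/s.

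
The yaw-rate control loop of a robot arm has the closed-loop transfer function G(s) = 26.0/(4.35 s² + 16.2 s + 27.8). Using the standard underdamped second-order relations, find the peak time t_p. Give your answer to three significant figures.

Dividing through by 4.35: denominator becomes s² + 3.724 s + 6.391.
So ω_n = √6.391 = 2.53 rad/s and ζ = 3.724/(2·2.53) = 0.737.
ω_d = 2.53·√(1 − 0.737²) = 1.71 rad/s. t_p = π/ω_d = 1.84 s.

t_p ≈ 1.84 s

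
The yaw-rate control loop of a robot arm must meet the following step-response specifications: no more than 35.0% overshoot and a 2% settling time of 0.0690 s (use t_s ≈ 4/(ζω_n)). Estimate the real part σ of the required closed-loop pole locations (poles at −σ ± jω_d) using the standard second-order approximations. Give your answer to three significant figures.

The settling-time spec alone fixes σ = ζω_n = 4/t_s = 4/0.0690 = 58.0.
(Overshoot then fixes ζ = 0.317 and hence ω_d = σ·√(1−ζ²)/ζ = 173 rad/s.)

σ ≈ 58.0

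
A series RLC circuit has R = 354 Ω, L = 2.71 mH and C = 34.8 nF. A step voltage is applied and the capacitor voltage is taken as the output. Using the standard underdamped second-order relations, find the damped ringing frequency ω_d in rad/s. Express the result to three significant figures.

ω_d ≈ 79600 rad/s

For a series RLC circuit (capacitor voltage as output), ω_n = 1/√(LC) = 1/√(2.71 mH · 34.8 nF) = 103000 rad/s.
ζ = (R/2)·√(C/L) = (354/2)·√(34.8 nF/2.71 mH) = 0.634.
ω_d = ω_n√(1−ζ²) = 79600 rad/s.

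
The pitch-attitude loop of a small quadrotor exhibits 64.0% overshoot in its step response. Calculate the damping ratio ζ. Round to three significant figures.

ζ ≈ 0.141

ζ = −ln(OS)/√(π² + (ln OS)²). With OS = 0.640, ln OS = −0.4463 and ζ = 0.4463/3.173 = 0.141.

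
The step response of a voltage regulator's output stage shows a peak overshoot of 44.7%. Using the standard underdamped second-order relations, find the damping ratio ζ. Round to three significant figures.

ζ = −ln(OS)/√(π² + (ln OS)²). With OS = 0.447, ln OS = −0.8052 and ζ = 0.8052/3.243 = 0.248.

ζ ≈ 0.248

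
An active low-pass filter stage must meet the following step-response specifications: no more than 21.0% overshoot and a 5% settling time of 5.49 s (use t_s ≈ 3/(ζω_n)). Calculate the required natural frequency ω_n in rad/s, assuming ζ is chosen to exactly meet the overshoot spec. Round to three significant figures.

Inverting the overshoot relation: ζ = |ln 0.210|/√(π² + ln²0.210) = 0.445.
Then ω_n = 3/(ζ t_s) = 3/(0.445 × 5.49) = 1.23 rad/s.

ω_n ≈ 1.23 rad/s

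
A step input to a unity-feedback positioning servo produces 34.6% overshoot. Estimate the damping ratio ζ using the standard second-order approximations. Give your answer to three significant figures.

ζ ≈ 0.320

From %OS = 100·exp(−πζ/√(1−ζ²)), invert to get ζ = −ln(OS)/√(π² + ln²(OS)) with OS = 0.346.
−ln 0.346 = 1.061, so ζ = 1.061/√(π² + 1.126) = 0.320.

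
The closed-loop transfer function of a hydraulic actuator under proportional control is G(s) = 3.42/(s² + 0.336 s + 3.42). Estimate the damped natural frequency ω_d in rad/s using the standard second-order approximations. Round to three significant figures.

Matching coefficients with s² + 2ζω_n s + ω_n² gives ω_n² = 3.42 ⇒ ω_n = 1.85 rad/s, and ζ = 0.336/(2ω_n) = 0.0908.
ω_d = 1.85·√(1 − 0.0908²) = 1.84 rad/s.

ω_d ≈ 1.84 rad/s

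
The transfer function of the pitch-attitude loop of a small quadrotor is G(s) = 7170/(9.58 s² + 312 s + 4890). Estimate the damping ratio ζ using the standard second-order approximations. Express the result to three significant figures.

Dividing through by 9.58: denominator becomes s² + 32.57 s + 510.4.
So ω_n = √510.4 = 22.6 rad/s and ζ = 32.57/(2·22.6) = 0.721.

ζ ≈ 0.721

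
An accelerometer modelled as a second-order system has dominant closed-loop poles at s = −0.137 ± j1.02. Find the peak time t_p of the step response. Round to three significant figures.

t_p = π/ω_d with ω_d = 1.02 (the imaginary part), so t_p = 3.08 s.

t_p ≈ 3.08 s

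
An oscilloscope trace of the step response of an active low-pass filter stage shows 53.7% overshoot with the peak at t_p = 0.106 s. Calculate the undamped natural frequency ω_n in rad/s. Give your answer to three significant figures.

ζ from %OS: ζ = |ln 0.537|/√(π²+ln²0.537) = 0.194.
t_p = π/ω_d ⇒ ω_d = 29.6 rad/s; then ω_n = ω_d/√(1−ζ²) = 30.2 rad/s.

ω_n ≈ 30.2 rad/s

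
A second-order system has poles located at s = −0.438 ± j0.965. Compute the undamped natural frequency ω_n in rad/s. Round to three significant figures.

The poles are at −σ ± jω_d with σ = 0.438 and ω_d = 0.965, so ω_n = √(σ²+ω_d²) = 1.06 rad/s and ζ = σ/ω_n = 0.413.

ω_n ≈ 1.06 rad/s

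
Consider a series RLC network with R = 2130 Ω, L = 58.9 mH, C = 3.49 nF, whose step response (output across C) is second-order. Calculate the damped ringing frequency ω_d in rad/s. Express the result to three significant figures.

For a series RLC circuit (capacitor voltage as output), ω_n = 1/√(LC) = 1/√(58.9 mH · 3.49 nF) = 69700 rad/s.
ζ = (R/2)·√(C/L) = (2130/2)·√(3.49 nF/58.9 mH) = 0.259.
ω_d = ω_n√(1−ζ²) = 67400 rad/s.

ω_d ≈ 67400 rad/s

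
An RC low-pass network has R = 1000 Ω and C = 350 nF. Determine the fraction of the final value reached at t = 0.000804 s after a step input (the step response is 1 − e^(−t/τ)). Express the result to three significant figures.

y/y_∞ ≈ 0.899

τ = RC = 1000 × 350 nF = 0.000350 s.
y(t)/y_∞ = 1 − e^(−t/τ) = 1 − e^(−0.000804/0.000350) = 1 − e^(−2.30) = 0.899.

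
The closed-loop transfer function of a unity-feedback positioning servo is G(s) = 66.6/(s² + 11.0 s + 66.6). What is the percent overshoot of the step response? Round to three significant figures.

%OS ≈ 5.69%

Matching coefficients with s² + 2ζω_n s + ω_n² gives ω_n² = 66.6 ⇒ ω_n = 8.16 rad/s, and ζ = 11.0/(2ω_n) = 0.674.
Overshoot: exp(−π·0.674/√(1−0.674²)) = 0.0569, i.e. 5.69%.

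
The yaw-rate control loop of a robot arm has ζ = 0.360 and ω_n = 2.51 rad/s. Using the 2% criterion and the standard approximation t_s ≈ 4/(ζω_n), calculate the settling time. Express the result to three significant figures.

t_s ≈ 4.43 s

t_s ≈ 4/(ζω_n) = 4/(0.360 × 2.51) = 4.43 s.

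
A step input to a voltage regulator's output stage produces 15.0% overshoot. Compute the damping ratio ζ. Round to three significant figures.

ζ ≈ 0.517

ζ = −ln(OS)/√(π² + (ln OS)²). With OS = 0.150, ln OS = −1.897 and ζ = 1.897/3.670 = 0.517.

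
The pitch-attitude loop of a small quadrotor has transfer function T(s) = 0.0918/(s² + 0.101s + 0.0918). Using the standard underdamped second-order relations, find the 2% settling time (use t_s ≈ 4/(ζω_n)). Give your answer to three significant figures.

t_s ≈ 79.2 s

Matching coefficients with s² + 2ζω_n s + ω_n² gives ω_n² = 0.0918 ⇒ ω_n = 0.303 rad/s, and ζ = 0.101/(2ω_n) = 0.167.
t_s ≈ 4/(ζω_n) = 4/(0.167·0.303) = 79.2 s.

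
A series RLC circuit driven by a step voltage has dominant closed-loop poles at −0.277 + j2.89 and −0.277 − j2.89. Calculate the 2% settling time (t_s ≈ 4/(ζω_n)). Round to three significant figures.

For poles at −σ ± jω_d, ζω_n = σ = 0.277, so t_s ≈ 4/σ = 14.4 s.

t_s ≈ 14.4 s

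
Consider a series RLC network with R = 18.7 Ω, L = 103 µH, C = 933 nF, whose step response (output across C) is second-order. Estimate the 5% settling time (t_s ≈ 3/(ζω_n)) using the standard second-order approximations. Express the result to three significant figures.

t_s ≈ 0.0000330 s

For a series RLC circuit (capacitor voltage as output), ω_n = 1/√(LC) = 1/√(103 µH · 933 nF) = 102000 rad/s.
ζ = (R/2)·√(C/L) = (18.7/2)·√(933 nF/103 µH) = 0.890.
t_s ≈ 3/(ζω_n) = 0.0000330 s.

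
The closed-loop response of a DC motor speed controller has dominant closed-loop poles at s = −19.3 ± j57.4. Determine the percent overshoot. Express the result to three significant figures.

With σ = 19.3, ω_d = 57.4: ω_n = √(σ²+ω_d²) = 60.6 rad/s, ζ = σ/ω_n = 0.319.
%OS = 100 e^{−πζ/√(1−ζ²)} with ζ = 0.319 gives 34.8%.

%OS ≈ 34.8%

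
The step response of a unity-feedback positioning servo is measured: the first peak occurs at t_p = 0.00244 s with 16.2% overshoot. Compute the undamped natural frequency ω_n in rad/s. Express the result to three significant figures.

ζ from %OS: ζ = |ln 0.162|/√(π²+ln²0.162) = 0.501.
t_p = π/ω_d ⇒ ω_d = 1290 rad/s; then ω_n = ω_d/√(1−ζ²) = 1490 rad/s.

ω_n ≈ 1490 rad/s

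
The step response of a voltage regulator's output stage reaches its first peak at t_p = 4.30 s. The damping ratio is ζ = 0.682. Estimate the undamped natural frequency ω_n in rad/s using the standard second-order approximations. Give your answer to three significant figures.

ω_n ≈ 0.999 rad/s

Peak time t_p = π/ω_d, so ω_d = π/t_p = π/4.30 = 0.731 rad/s.
ω_n = ω_d/√(1−ζ²) = 0.731/√0.535 = 0.999 rad/s.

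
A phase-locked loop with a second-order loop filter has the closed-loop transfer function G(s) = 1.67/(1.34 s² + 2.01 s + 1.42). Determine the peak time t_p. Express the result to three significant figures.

t_p ≈ 4.46 s

Dividing through by 1.34: denominator becomes s² + 1.500 s + 1.060.
So ω_n = √1.060 = 1.03 rad/s and ζ = 1.500/(2·1.03) = 0.729.
ω_d = 1.03·√(1 − 0.729²) = 0.705 rad/s. t_p = π/ω_d = 4.46 s.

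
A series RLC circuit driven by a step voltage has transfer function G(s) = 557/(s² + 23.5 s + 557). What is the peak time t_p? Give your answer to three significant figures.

Comparing the denominator to s² + 2ζω_n s + ω_n²: ω_n = √557 = 23.6 rad/s, and 2ζω_n = 23.5 so ζ = 23.5/(2·23.6) = 0.498.
ω_d = 23.6·√(1 − 0.498²) = 20.5 rad/s. Then t_p = π/ω_d = 0.153 s.

t_p ≈ 0.153 s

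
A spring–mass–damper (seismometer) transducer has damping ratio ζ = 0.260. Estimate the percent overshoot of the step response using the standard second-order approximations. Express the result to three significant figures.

For an underdamped second-order system, %OS = 100·exp(−πζ/√(1−ζ²)).
πζ/√(1−ζ²) = π·0.260/√(1−0.0676) = 0.8459, so %OS = 100·e^(−0.8459) = 42.9%.

%OS ≈ 42.9%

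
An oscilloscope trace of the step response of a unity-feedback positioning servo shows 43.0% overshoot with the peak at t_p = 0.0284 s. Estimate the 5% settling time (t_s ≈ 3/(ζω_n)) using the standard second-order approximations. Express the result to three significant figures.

t_s ≈ 0.101 s

From the overshoot, ζ = −ln(OS)/√(π²+ln²(OS)) = 0.259.
From t_p = π/ω_d, ω_d = π/0.0284 = 111 rad/s, so ω_n = ω_d/√(1−ζ²) = 115 rad/s.
t_s ≈ 3/(ζω_n) = 3/(0.259·115) = 0.101 s.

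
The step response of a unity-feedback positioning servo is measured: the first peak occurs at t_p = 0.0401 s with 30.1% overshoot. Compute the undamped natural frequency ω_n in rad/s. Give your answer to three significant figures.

The overshoot fixes ζ = −ln(OS)/√(π²+ln²(OS)) = 0.357.
From t_p = π/ω_d, ω_d = π/0.0401 = 78.3 rad/s, so ω_n = ω_d/√(1−ζ²) = 83.9 rad/s.

ω_n ≈ 83.9 rad/s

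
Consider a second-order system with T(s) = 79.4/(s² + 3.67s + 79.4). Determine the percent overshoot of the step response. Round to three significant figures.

Matching coefficients with s² + 2ζω_n s + ω_n² gives ω_n² = 79.4 ⇒ ω_n = 8.91 rad/s, and ζ = 3.67/(2ω_n) = 0.206.
%OS = 100·exp(−πζ/√(1−ζ²)) = 51.6%.

%OS ≈ 51.6%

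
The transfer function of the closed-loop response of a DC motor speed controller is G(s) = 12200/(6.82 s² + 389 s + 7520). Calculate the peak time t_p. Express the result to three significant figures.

t_p ≈ 0.185 s

Dividing through by 6.82: denominator becomes s² + 57.04 s + 1103.
So ω_n = √1103 = 33.2 rad/s and ζ = 57.04/(2·33.2) = 0.859.
ω_d = 33.2·√(1 − 0.859²) = 17.0 rad/s. t_p = π/ω_d = 0.185 s.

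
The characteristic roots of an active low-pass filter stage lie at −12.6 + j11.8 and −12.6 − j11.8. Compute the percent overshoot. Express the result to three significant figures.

%OS ≈ 3.49%

The poles are at −σ ± jω_d with σ = 12.6 and ω_d = 11.8, so ω_n = √(σ²+ω_d²) = 17.3 rad/s and ζ = σ/ω_n = 0.730.
%OS = 100 e^{−πζ/√(1−ζ²)} with ζ = 0.730 gives 3.49%.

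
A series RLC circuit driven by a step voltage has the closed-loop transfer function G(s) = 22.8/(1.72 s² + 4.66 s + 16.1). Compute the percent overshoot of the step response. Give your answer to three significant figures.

Dividing through by 1.72: denominator becomes s² + 2.709 s + 9.360.
So ω_n = √9.360 = 3.06 rad/s and ζ = 2.709/(2·3.06) = 0.443.
%OS = 100 e^{−πζ/√(1−ζ²)} with ζ = 0.443 gives 21.2%.

%OS ≈ 21.2%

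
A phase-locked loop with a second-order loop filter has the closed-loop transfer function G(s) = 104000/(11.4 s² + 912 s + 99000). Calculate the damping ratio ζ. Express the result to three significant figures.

Dividing through by 11.4: denominator becomes s² + 80.00 s + 8684.
So ω_n = √8684 = 93.2 rad/s and ζ = 80.00/(2·93.2) = 0.429.

ζ ≈ 0.429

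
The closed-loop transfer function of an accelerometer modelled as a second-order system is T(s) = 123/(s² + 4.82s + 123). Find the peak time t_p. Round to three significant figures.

Comparing the denominator to s² + 2ζω_n s + ω_n²: ω_n = √123 = 11.1 rad/s, and 2ζω_n = 4.82 so ζ = 4.82/(2·11.1) = 0.217.
ω_d = ω_n√(1−ζ²) = 10.8 rad/s. Then t_p = π/ω_d = 0.290 s.

t_p ≈ 0.290 s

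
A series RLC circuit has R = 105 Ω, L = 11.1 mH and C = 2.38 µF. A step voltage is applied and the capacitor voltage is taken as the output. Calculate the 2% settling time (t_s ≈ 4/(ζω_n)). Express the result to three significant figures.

t_s ≈ 0.000846 s

For a series RLC circuit (capacitor voltage as output), ω_n = 1/√(LC) = 1/√(11.1 mH · 2.38 µF) = 6150 rad/s.
ζ = (R/2)·√(C/L) = (105/2)·√(2.38 µF/11.1 mH) = 0.769.
t_s ≈ 4/(ζω_n) = 0.000846 s.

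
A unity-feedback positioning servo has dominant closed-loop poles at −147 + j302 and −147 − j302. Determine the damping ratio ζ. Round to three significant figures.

ζ ≈ 0.438

|pole| = ω_n = √(147² + 302²) = 336 rad/s; ζ = cos θ = σ/ω_n = 0.438.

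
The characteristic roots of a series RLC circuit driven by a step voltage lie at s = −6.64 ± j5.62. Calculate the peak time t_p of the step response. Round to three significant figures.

t_p = π/ω_d with ω_d = 5.62 (the imaginary part), so t_p = 0.559 s.

t_p ≈ 0.559 s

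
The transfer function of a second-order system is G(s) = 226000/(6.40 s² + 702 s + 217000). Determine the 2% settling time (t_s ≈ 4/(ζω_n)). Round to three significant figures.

Dividing through by 6.40: denominator becomes s² + 109.7 s + 33910.
So ω_n = √33910 = 184 rad/s and ζ = 109.7/(2·184) = 0.298.
t_s ≈ 4/(ζω_n) = 0.0729 s.

t_s ≈ 0.0729 s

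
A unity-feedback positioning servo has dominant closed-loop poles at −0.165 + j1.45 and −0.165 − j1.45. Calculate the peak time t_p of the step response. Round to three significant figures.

t_p = π/ω_d with ω_d = 1.45 (the imaginary part), so t_p = 2.17 s.

t_p ≈ 2.17 s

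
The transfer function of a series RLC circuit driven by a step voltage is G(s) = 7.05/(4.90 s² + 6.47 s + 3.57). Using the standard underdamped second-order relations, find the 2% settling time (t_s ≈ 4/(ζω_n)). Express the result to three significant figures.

Dividing through by 4.90: denominator becomes s² + 1.320 s + 0.7286.
So ω_n = √0.7286 = 0.854 rad/s and ζ = 1.320/(2·0.854) = 0.773.
t_s ≈ 4/(ζω_n) = 6.06 s.

t_s ≈ 6.06 s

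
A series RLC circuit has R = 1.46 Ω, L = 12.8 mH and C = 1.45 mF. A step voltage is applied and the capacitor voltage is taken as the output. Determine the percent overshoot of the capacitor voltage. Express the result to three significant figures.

For a series RLC circuit (capacitor voltage as output), ω_n = 1/√(LC) = 1/√(12.8 mH · 1.45 mF) = 232 rad/s.
ζ = (R/2)·√(C/L) = (1.46/2)·√(1.45 mF/12.8 mH) = 0.246.
%OS = 100·exp(−πζ/√(1−ζ²)) = 45.1%.

%OS ≈ 45.1%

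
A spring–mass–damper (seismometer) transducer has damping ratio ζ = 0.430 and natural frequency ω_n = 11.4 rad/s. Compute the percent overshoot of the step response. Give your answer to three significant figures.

For an underdamped second-order system, %OS = 100·exp(−πζ/√(1−ζ²)).
πζ/√(1−ζ²) = π·0.430/√(1−0.185) = 1.496, so %OS = 100·e^(−1.496) = 22.4%.

%OS ≈ 22.4%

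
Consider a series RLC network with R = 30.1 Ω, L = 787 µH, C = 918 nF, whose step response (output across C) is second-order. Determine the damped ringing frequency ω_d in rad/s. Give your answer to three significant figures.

ω_d ≈ 31900 rad/s

For a series RLC circuit (capacitor voltage as output), ω_n = 1/√(LC) = 1/√(787 µH · 918 nF) = 37200 rad/s.
ζ = (R/2)·√(C/L) = (30.1/2)·√(918 nF/787 µH) = 0.514.
ω_d = 37200·√(1 − 0.514²) = 31900 rad/s.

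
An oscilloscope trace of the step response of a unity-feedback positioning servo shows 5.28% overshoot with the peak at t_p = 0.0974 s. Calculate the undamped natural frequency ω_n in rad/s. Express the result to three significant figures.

ω_n ≈ 44.2 rad/s

The overshoot fixes ζ = −ln(OS)/√(π²+ln²(OS)) = 0.683.
t_p = π/ω_d ⇒ ω_d = 32.3 rad/s; then ω_n = ω_d/√(1−ζ²) = 44.2 rad/s.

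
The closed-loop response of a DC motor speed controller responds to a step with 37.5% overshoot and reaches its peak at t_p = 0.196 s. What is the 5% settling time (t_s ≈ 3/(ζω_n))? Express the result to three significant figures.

The overshoot fixes ζ = −ln(OS)/√(π²+ln²(OS)) = 0.298.
From t_p = π/ω_d, ω_d = π/0.196 = 16.0 rad/s, so ω_n = ω_d/√(1−ζ²) = 16.8 rad/s.
t_s ≈ 3/(ζω_n) = 3/(0.298·16.8) = 0.599 s.

t_s ≈ 0.599 s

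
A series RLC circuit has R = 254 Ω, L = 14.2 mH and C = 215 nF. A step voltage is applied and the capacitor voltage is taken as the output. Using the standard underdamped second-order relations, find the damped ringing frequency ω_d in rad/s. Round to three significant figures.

For a series RLC circuit (capacitor voltage as output), ω_n = 1/√(LC) = 1/√(14.2 mH · 215 nF) = 18100 rad/s.
ζ = (R/2)·√(C/L) = (254/2)·√(215 nF/14.2 mH) = 0.494.
ω_d = ω_n√(1−ζ²) = 15700 rad/s.

ω_d ≈ 15700 rad/s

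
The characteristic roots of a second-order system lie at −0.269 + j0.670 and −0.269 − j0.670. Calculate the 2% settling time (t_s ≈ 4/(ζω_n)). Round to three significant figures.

t_s ≈ 14.9 s

For poles at −σ ± jω_d, ζω_n = σ = 0.269, so t_s ≈ 4/σ = 14.9 s.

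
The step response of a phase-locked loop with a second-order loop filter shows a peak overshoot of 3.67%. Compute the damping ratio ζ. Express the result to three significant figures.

From %OS = 100·exp(−πζ/√(1−ζ²)), invert to get ζ = −ln(OS)/√(π² + ln²(OS)) with OS = 0.0367.
−ln 0.0367 = 3.305, so ζ = 3.305/√(π² + 10.92) = 0.725.

ζ ≈ 0.725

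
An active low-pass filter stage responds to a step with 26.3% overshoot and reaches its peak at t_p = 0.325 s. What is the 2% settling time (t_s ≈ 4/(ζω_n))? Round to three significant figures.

ζ from %OS: ζ = |ln 0.263|/√(π²+ln²0.263) = 0.391.
From t_p = π/ω_d, ω_d = π/0.325 = 9.67 rad/s, so ω_n = ω_d/√(1−ζ²) = 10.5 rad/s.
t_s ≈ 4/(ζω_n) = 4/(0.391·10.5) = 0.973 s.

t_s ≈ 0.973 s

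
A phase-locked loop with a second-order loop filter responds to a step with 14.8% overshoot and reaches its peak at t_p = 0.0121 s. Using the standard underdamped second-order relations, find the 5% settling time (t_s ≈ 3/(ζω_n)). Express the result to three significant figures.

t_s ≈ 0.0190 s

From the overshoot, ζ = −ln(OS)/√(π²+ln²(OS)) = 0.520.
t_p = π/ω_d ⇒ ω_d = 260 rad/s; then ω_n = ω_d/√(1−ζ²) = 304 rad/s.
t_s ≈ 3/(ζω_n) = 3/(0.520·304) = 0.0190 s.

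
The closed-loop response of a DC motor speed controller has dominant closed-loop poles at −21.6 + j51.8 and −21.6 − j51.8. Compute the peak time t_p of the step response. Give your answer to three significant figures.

t_p = π/ω_d with ω_d = 51.8 (the imaginary part), so t_p = 0.0606 s.

t_p ≈ 0.0606 s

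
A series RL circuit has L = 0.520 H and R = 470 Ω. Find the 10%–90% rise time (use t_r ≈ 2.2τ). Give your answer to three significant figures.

τ = L/R = 0.520/470 = 0.00111 s.
t_r ≈ 2.2τ = 0.00243 s.

t_r ≈ 0.00243 s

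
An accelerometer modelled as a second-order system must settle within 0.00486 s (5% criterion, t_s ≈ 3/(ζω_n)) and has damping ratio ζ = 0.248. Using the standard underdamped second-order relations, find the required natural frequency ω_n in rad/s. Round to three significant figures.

ω_n ≈ 2490 rad/s

Rearranging t_s ≈ 3/(ζω_n) gives ω_n = 3/(ζ·t_s) = 3/(0.248 × 0.00486) = 2490 rad/s.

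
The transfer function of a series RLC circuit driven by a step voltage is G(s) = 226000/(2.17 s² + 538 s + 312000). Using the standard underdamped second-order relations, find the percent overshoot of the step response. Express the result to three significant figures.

Dividing through by 2.17: denominator becomes s² + 247.9 s + 143800.
So ω_n = √143800 = 379 rad/s and ζ = 247.9/(2·379) = 0.327.
Overshoot: exp(−π·0.327/√(1−0.327²)) = 0.337, i.e. 33.7%.

%OS ≈ 33.7%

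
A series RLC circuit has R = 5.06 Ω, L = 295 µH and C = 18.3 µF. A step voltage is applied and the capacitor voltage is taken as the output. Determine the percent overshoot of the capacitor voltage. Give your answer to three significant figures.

%OS ≈ 7.81%

For a series RLC circuit (capacitor voltage as output), ω_n = 1/√(LC) = 1/√(295 µH · 18.3 µF) = 13600 rad/s.
ζ = (R/2)·√(C/L) = (5.06/2)·√(18.3 µF/295 µH) = 0.630.
%OS = 100 e^{−πζ/√(1−ζ²)} with ζ = 0.630 gives 7.81%.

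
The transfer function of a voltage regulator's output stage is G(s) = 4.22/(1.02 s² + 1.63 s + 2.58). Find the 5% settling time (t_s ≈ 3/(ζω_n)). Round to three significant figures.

Dividing through by 1.02: denominator becomes s² + 1.598 s + 2.529.
So ω_n = √2.529 = 1.59 rad/s and ζ = 1.598/(2·1.59) = 0.502.
t_s ≈ 3/(ζω_n) = 3.75 s.

t_s ≈ 3.75 s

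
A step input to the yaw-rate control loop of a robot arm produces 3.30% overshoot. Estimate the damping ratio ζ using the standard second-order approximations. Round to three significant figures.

ζ ≈ 0.736

Inverting the overshoot relation: ζ = |ln 0.0330|/√(π² + ln²0.0330) = 0.736.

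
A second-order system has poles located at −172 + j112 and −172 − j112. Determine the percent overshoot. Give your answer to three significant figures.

|pole| = ω_n = √(172² + 112²) = 205 rad/s; ζ = cos θ = σ/ω_n = 0.838.
%OS = 100 e^{−πζ/√(1−ζ²)} with ζ = 0.838 gives 0.803%.

%OS ≈ 0.803%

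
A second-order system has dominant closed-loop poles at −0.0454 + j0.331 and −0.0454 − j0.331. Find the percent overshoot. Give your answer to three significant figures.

%OS ≈ 65.0%

|pole| = ω_n = √(0.0454² + 0.331²) = 0.334 rad/s; ζ = cos θ = σ/ω_n = 0.136.
%OS = 100 e^{−πζ/√(1−ζ²)} with ζ = 0.136 gives 65.0%.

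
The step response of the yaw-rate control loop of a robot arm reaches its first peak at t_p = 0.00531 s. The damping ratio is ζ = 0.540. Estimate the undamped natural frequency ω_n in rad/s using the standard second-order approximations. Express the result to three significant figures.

ω_n ≈ 703 rad/s

Peak time t_p = π/ω_d, so ω_d = π/t_p = π/0.00531 = 592 rad/s.
ω_n = ω_d/√(1−ζ²) = 592/√0.708 = 703 rad/s.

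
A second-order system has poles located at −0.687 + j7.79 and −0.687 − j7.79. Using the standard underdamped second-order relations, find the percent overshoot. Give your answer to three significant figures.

The poles are at −σ ± jω_d with σ = 0.687 and ω_d = 7.79, so ω_n = √(σ²+ω_d²) = 7.82 rad/s and ζ = σ/ω_n = 0.0878.
Overshoot: exp(−π·0.0878/√(1−0.0878²)) = 0.758, i.e. 75.8%.

%OS ≈ 75.8%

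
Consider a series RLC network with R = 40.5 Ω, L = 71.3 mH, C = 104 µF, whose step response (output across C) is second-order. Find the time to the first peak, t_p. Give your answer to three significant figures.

t_p ≈ 0.0135 s

For a series RLC circuit (capacitor voltage as output), ω_n = 1/√(LC) = 1/√(71.3 mH · 104 µF) = 367 rad/s.
ζ = (R/2)·√(C/L) = (40.5/2)·√(104 µF/71.3 mH) = 0.773.
ω_d = ω_n√(1−ζ²) = 233 rad/s. t_p = π/ω_d = 0.0135 s.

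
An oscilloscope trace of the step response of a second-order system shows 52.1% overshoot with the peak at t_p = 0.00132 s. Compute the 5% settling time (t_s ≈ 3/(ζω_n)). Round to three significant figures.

ζ from %OS: ζ = |ln 0.521|/√(π²+ln²0.521) = 0.203.
t_p = π/ω_d ⇒ ω_d = 2380 rad/s; then ω_n = ω_d/√(1−ζ²) = 2430 rad/s.
t_s ≈ 3/(ζω_n) = 3/(0.203·2430) = 0.00607 s.

t_s ≈ 0.00607 s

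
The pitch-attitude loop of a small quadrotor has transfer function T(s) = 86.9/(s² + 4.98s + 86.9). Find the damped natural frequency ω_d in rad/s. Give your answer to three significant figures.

Matching coefficients with s² + 2ζω_n s + ω_n² gives ω_n² = 86.9 ⇒ ω_n = 9.32 rad/s, and ζ = 4.98/(2ω_n) = 0.267.
ω_d = 9.32·√(1 − 0.267²) = 8.98 rad/s.

ω_d ≈ 8.98 rad/s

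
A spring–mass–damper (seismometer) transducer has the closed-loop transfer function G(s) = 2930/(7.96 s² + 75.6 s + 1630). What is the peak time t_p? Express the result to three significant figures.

t_p ≈ 0.233 s

Dividing through by 7.96: denominator becomes s² + 9.497 s + 204.8.
So ω_n = √204.8 = 14.3 rad/s and ζ = 9.497/(2·14.3) = 0.332.
ω_d = 14.3·√(1 − 0.332²) = 13.5 rad/s. t_p = π/ω_d = 0.233 s.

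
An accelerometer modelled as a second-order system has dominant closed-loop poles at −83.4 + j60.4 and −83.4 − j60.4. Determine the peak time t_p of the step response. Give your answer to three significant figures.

t_p ≈ 0.0520 s

t_p = π/ω_d with ω_d = 60.4 (the imaginary part), so t_p = 0.0520 s.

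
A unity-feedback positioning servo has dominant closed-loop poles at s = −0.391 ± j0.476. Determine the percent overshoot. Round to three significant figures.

%OS ≈ 7.57%

|pole| = ω_n = √(0.391² + 0.476²) = 0.616 rad/s; ζ = cos θ = σ/ω_n = 0.635.
%OS = 100 e^{−πζ/√(1−ζ²)} with ζ = 0.635 gives 7.57%.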